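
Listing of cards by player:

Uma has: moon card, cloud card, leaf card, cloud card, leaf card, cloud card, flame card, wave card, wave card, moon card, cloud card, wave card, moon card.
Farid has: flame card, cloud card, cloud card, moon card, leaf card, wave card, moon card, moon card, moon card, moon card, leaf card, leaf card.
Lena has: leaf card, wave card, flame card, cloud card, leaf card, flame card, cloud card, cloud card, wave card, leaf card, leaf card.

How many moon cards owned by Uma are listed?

3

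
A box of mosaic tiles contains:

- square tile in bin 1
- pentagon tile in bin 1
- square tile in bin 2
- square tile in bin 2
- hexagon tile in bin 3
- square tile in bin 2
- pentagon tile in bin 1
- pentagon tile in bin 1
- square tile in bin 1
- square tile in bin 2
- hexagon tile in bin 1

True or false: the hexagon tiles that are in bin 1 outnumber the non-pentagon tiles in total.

False

|hexagon tiles in bin 1| = 1.
|non-pentagon tiles| = 8.
The claim requires 1 > 8, which does not hold.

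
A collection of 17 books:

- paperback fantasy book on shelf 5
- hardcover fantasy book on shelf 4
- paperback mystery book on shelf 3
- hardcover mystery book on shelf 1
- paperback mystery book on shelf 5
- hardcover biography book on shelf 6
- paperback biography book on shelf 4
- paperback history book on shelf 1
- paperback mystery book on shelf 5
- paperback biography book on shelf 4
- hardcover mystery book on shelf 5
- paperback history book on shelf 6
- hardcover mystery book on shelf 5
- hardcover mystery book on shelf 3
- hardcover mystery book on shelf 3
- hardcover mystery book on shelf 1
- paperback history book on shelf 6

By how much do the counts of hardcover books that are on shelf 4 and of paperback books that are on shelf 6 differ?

1

hardcover books on shelf 4: 1. paperback books on shelf 6: 2.
|1 − 2| = 2 − 1 = 1.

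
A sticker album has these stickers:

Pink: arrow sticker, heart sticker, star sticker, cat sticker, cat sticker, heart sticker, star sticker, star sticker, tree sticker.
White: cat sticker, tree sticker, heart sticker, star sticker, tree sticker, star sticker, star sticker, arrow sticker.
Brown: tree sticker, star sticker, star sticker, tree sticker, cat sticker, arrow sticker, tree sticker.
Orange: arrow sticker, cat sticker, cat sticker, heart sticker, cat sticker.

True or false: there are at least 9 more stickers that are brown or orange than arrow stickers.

There are 12 stickers that are brown or orange.
There are 4 arrow stickers.
The claim requires 12 − 4 = 8 ≥ 9, which does not hold.

False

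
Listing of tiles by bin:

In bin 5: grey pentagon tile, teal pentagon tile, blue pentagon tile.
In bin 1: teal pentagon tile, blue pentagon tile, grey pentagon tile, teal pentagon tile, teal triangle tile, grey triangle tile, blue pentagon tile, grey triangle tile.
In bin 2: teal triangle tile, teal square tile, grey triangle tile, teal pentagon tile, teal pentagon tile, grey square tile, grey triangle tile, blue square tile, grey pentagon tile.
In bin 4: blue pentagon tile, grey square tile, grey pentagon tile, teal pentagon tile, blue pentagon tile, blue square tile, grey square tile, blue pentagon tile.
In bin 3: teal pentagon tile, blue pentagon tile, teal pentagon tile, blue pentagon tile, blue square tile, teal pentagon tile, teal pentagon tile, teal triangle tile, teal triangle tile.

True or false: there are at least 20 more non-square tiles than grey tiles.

|non-square tiles| = 30.
|grey tiles| = 11.
The claim requires 30 − 11 = 19 ≥ 20, which does not hold.

False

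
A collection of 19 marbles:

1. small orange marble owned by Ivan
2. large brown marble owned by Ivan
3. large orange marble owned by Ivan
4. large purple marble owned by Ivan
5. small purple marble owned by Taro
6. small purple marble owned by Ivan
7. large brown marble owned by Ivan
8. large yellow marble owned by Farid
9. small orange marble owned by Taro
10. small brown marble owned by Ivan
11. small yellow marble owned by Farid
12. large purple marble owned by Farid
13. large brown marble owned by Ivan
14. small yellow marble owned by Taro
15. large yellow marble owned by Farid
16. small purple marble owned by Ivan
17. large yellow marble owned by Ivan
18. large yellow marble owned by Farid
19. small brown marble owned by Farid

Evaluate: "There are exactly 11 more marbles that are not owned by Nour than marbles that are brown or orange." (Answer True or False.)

Count of marbles that are not owned by Nour: 19.
There are 8 marbles that are brown or orange.
The claim requires 19 − 8 (= 11) to equal 11, which holds.

True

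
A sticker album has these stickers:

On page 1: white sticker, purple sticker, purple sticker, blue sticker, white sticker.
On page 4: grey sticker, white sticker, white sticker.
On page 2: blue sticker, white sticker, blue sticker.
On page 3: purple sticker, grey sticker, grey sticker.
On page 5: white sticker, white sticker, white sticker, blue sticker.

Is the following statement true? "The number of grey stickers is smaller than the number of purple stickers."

grey stickers: 3.
purple stickers: 3.
The claim requires 3 < 3, which does not hold.

False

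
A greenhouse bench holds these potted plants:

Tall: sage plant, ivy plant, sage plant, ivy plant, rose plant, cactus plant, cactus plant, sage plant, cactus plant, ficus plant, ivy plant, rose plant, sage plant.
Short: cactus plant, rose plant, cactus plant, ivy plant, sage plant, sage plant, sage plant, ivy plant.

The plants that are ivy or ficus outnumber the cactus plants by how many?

plants that are ivy or ficus: 6.
cactus plants: 5.
6 − 5 = 1.

1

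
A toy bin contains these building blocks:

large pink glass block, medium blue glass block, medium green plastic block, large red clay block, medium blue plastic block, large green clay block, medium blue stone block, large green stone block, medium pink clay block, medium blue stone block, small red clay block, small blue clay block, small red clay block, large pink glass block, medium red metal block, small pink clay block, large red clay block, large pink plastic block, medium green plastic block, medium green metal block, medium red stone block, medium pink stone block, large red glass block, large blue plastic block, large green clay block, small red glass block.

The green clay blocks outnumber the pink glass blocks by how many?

0

green clay blocks: 2.
pink glass blocks: 2.
2 − 2 = 0.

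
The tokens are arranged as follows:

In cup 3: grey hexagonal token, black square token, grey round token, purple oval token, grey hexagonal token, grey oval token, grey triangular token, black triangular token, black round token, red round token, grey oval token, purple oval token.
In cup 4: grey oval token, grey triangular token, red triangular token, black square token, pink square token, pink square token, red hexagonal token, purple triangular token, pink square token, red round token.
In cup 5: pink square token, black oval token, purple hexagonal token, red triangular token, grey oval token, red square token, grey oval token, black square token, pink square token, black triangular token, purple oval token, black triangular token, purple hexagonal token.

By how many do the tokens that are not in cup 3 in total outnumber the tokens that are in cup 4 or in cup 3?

1

tokens that are not in cup 3: 23.
tokens in cup 4 or in cup 3: 22.
23 − 22 = 1.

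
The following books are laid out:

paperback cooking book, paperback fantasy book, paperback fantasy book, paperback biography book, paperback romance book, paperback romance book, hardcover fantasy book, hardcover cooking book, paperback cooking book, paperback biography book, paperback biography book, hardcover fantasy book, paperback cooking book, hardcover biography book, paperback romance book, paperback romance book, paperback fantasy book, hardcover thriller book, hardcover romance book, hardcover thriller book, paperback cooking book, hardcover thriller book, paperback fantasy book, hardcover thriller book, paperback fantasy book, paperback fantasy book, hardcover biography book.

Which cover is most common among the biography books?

Counts by cover (restricted to biography books): paperback 3, hardcover 2.
The maximum is 3, held uniquely by paperback.

paperback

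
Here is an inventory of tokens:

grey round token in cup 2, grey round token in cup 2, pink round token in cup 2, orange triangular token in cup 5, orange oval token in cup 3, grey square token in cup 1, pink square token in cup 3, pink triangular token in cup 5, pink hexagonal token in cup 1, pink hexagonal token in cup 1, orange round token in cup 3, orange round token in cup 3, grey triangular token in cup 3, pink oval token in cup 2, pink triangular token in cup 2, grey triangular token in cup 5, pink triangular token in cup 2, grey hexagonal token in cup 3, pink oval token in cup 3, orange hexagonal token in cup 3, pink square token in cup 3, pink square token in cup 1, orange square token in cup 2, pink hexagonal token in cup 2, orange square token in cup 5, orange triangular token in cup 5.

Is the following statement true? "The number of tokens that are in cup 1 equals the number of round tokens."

False

tokens in cup 1: 4.
round tokens: 5.
The claim requires 4 = 5, which does not hold.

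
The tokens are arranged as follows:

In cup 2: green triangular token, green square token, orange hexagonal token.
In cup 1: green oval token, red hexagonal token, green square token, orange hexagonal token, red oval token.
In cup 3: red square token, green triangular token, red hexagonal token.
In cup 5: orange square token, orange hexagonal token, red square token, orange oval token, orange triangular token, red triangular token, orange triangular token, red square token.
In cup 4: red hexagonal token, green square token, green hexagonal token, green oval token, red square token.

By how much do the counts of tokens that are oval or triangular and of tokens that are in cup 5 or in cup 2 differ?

tokens that are oval or triangular: 9. tokens in cup 5 or in cup 2: 11.
|9 − 11| = 11 − 9 = 2.

2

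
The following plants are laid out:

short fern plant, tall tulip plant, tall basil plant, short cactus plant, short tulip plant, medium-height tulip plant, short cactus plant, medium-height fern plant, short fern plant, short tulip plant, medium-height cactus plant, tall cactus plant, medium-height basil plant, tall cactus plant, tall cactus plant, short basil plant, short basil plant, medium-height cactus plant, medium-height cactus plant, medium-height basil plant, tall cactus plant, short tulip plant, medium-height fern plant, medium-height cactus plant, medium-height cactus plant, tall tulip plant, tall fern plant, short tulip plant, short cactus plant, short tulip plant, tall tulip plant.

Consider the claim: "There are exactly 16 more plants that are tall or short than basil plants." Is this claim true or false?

plants that are tall or short: 21.
basil plants: 5.
The claim requires 21 − 5 (= 16) to equal 16, which holds.

True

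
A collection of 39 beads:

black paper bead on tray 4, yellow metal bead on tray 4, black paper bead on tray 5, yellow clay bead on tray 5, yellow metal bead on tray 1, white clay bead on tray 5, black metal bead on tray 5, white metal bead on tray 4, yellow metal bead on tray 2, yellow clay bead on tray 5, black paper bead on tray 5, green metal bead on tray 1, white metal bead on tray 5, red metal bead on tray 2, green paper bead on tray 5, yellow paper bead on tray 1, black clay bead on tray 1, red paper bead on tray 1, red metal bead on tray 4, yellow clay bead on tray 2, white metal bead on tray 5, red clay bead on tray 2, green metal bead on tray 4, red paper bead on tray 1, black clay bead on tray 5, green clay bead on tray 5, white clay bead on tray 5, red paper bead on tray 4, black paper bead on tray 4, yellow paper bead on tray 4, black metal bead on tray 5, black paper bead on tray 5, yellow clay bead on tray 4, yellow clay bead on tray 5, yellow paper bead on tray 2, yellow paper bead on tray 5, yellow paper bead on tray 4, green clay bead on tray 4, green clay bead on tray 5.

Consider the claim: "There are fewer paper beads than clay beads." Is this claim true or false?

paper beads: 14.
clay beads: 13.
The claim requires 14 < 13, which does not hold.

False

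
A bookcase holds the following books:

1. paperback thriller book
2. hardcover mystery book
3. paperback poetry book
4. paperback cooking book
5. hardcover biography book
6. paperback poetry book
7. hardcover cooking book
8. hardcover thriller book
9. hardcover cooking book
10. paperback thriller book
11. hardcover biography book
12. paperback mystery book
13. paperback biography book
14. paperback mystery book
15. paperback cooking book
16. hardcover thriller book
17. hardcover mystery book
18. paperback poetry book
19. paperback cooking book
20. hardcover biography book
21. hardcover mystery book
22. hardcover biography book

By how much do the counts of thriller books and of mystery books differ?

thriller books: 4. mystery books: 5.
|4 − 5| = 5 − 4 = 1.

1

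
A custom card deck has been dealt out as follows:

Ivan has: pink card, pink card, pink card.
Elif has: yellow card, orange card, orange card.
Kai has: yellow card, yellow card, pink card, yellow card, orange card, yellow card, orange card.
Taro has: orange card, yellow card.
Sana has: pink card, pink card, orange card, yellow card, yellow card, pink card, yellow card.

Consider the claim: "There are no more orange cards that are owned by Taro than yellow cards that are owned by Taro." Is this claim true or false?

Count of orange cards owned by Taro: 1.
Count of yellow cards owned by Taro: 1.
The claim requires 1 ≤ 1, which holds.

True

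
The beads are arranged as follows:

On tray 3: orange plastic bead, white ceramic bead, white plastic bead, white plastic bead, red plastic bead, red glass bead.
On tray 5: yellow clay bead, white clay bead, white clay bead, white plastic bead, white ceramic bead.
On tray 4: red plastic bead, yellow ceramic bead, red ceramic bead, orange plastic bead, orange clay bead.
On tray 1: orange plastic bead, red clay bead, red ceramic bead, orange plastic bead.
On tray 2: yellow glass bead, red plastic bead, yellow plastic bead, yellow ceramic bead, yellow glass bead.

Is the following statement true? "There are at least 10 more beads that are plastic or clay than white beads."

|beads that are plastic or clay| = 16.
|white beads| = 7.
The claim requires 16 − 7 = 9 ≥ 10, which does not hold.

False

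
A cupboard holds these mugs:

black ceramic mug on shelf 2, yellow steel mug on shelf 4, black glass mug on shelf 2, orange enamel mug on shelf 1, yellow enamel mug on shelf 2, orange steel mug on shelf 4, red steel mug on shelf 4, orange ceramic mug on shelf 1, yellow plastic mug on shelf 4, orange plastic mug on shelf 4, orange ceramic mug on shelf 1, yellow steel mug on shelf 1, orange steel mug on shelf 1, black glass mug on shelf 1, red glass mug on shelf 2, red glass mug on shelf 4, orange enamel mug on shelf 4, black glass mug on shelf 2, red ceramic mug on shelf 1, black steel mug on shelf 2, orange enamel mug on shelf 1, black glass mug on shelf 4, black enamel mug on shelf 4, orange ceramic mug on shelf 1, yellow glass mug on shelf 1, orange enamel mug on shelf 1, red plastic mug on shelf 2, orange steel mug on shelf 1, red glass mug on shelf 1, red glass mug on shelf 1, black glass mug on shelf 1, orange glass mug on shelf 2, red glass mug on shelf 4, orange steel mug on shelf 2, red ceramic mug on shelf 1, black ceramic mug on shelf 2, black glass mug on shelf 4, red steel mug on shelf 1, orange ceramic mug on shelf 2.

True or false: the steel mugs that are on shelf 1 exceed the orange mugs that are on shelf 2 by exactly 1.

True

|steel mugs on shelf 1| = 4.
|orange mugs on shelf 2| = 3.
The claim requires 4 − 3 (= 1) to equal 1, which holds.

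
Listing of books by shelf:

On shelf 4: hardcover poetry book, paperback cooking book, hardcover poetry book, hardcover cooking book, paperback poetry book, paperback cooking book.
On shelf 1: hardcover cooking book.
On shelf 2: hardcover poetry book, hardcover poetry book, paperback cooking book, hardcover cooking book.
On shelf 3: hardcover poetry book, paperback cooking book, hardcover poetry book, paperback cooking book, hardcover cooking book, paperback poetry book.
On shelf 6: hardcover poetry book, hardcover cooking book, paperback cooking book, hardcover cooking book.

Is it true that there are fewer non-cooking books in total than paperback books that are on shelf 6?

|non-cooking books| = 9.
|paperback books on shelf 6| = 1.
The claim requires 9 < 1, which does not hold.

False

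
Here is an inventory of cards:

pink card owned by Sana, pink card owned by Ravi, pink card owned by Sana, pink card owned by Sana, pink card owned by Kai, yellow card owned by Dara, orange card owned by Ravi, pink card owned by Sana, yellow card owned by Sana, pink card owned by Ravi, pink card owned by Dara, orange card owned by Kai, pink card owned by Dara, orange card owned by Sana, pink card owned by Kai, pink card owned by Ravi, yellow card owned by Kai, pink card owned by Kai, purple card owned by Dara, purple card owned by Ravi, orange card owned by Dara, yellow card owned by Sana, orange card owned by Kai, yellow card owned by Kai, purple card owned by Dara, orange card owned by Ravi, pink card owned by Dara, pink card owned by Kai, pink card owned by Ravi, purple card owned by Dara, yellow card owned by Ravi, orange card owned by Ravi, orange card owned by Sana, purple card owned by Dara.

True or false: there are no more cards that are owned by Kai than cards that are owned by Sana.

Count of cards owned by Kai: 8.
Count of cards owned by Sana: 8.
The claim requires 8 ≤ 8, which holds.

True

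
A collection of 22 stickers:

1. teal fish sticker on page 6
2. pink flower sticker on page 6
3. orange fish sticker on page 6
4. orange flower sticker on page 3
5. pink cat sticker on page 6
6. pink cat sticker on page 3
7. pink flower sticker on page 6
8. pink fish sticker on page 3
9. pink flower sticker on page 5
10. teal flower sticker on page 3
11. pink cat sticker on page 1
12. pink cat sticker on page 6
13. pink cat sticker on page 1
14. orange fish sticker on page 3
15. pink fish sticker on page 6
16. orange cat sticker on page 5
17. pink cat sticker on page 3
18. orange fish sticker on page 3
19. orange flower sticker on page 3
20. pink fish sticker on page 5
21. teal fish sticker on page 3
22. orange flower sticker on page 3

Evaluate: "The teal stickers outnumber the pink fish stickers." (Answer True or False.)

False

|teal stickers| = 3.
|pink fish stickers| = 3.
The claim requires 3 > 3, which does not hold.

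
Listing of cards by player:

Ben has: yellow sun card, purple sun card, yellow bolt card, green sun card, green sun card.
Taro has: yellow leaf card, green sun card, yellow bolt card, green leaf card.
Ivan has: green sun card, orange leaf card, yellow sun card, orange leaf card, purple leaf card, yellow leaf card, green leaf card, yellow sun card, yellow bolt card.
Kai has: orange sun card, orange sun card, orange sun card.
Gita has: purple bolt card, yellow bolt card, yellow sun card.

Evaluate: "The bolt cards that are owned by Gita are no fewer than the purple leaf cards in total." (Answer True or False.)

True

|bolt cards owned by Gita| = 2.
|purple leaf cards| = 1.
The claim requires 2 ≥ 1, which holds.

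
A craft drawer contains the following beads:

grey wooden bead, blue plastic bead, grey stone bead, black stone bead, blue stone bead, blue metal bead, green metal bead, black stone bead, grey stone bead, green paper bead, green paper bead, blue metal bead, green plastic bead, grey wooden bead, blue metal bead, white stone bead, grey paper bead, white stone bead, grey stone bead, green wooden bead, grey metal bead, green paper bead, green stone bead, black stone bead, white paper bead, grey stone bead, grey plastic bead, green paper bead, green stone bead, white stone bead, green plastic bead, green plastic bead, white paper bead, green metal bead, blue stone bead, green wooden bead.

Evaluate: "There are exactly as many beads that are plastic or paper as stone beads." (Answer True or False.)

False

|beads that are plastic or paper| = 12.
|stone beads| = 14.
The claim requires 12 = 14, which does not hold.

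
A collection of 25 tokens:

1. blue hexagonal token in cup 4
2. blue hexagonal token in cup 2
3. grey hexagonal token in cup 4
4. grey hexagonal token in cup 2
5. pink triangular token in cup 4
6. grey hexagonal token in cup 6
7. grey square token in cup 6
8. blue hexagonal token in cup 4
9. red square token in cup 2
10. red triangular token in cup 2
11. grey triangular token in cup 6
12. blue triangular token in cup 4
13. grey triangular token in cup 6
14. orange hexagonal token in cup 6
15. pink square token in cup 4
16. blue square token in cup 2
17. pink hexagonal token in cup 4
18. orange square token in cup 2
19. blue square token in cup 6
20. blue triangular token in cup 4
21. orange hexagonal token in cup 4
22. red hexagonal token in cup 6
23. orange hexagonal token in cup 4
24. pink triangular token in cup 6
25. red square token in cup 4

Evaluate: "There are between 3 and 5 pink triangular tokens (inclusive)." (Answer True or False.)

False

|pink triangular tokens| = 2.
The claim requires 3 ≤ 2 ≤ 5, which does not hold.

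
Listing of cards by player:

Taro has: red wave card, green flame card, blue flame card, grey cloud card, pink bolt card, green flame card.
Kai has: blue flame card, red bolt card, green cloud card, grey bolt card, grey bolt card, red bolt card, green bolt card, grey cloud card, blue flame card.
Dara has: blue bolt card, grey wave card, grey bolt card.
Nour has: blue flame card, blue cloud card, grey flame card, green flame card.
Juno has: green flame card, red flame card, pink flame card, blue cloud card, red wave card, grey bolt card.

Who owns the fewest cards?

Dara

Counts by player: Kai→9, Juno→6, Taro→6, Nour→4, Dara→3.
The minimum is 3, held uniquely by Dara.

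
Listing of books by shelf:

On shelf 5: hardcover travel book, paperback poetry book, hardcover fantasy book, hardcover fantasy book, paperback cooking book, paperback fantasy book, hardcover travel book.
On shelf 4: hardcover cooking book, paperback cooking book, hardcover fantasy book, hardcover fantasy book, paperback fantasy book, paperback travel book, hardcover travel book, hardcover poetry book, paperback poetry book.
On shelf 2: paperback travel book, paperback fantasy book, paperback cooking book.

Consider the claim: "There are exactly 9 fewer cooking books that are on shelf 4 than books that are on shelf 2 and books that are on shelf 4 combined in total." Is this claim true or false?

cooking books on shelf 4: 2.
books on shelf 2: 3; books on shelf 4: 9; combined: 3 + 9 = 12.
The claim requires 12 − 2 (= 10) to equal 9, which does not hold.

False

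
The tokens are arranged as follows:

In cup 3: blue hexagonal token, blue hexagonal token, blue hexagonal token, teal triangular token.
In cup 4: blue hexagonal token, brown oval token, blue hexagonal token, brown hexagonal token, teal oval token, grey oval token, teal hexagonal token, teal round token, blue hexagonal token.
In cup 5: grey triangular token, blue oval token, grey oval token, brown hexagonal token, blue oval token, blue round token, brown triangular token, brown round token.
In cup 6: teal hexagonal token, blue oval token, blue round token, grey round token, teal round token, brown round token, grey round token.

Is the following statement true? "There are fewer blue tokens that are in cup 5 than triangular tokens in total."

blue tokens in cup 5: 3.
triangular tokens: 3.
The claim requires 3 < 3, which does not hold.

False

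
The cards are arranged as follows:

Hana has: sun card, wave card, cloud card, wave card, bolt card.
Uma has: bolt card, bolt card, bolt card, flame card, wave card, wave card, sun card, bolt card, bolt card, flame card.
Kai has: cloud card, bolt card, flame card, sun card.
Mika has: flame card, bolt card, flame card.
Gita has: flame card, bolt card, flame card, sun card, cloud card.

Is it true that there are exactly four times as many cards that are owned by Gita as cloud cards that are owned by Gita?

False

cards owned by Gita: 5.
cloud cards owned by Gita: 1.
The claim requires 5 = 4 × 1 = 4, which does not hold.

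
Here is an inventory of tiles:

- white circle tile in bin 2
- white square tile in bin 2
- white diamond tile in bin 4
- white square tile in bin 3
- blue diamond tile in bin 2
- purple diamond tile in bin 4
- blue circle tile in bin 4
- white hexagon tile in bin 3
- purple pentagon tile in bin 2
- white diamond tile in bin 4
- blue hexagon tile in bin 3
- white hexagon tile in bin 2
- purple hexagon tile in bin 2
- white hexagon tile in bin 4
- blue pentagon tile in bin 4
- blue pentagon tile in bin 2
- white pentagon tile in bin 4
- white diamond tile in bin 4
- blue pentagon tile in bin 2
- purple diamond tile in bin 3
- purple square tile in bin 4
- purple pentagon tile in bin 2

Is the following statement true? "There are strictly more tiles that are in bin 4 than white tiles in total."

False

tiles in bin 4: 9.
white tiles: 10.
The claim requires 9 > 10, which does not hold.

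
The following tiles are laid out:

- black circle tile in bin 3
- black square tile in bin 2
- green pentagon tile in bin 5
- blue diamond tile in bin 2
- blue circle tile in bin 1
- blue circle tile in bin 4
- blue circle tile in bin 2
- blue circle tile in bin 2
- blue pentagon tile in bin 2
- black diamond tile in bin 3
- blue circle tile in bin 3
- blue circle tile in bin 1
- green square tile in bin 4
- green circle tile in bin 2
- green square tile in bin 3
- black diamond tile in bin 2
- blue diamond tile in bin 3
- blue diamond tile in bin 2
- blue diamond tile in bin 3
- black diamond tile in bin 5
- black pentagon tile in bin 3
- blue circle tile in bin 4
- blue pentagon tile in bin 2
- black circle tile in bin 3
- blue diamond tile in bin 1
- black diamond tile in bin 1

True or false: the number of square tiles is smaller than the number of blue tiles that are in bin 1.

False

square tiles: 3.
blue tiles in bin 1: 3.
The claim requires 3 < 3, which does not hold.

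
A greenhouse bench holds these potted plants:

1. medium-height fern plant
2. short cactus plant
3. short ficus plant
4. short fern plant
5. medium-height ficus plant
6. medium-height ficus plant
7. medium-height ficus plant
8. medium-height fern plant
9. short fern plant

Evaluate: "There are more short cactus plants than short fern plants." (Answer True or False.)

False

There is 1 short cactus plant.
There are 2 short fern plants.
The claim requires 1 > 2, which does not hold.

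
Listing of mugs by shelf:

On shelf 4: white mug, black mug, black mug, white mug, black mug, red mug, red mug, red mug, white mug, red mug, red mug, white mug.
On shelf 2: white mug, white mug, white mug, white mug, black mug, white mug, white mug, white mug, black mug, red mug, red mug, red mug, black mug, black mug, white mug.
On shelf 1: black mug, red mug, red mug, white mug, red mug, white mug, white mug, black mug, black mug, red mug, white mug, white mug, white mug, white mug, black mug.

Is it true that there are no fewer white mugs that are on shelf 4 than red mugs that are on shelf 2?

True

|white mugs on shelf 4| = 4.
|red mugs on shelf 2| = 3.
The claim requires 4 ≥ 3, which holds.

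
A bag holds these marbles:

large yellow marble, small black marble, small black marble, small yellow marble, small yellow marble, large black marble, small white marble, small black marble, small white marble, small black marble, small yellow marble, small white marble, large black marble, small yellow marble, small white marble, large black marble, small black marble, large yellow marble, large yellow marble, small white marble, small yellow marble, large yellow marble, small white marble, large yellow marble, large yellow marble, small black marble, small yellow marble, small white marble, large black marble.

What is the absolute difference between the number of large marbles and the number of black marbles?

0

large marbles: 10. black marbles: 10.
|10 − 10| = 10 − 10 = 0.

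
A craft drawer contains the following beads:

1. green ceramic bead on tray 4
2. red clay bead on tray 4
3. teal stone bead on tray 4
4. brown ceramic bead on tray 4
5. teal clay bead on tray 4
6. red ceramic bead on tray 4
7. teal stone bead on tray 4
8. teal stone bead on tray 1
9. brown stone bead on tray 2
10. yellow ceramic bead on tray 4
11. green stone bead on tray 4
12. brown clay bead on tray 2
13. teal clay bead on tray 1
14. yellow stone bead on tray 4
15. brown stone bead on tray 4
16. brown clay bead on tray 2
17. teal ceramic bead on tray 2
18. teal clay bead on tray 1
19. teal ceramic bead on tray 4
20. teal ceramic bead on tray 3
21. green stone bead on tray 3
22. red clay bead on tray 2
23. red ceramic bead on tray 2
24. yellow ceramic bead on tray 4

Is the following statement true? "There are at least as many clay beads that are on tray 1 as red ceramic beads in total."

True

|clay beads on tray 1| = 2.
|red ceramic beads| = 2.
The claim requires 2 ≥ 2, which holds.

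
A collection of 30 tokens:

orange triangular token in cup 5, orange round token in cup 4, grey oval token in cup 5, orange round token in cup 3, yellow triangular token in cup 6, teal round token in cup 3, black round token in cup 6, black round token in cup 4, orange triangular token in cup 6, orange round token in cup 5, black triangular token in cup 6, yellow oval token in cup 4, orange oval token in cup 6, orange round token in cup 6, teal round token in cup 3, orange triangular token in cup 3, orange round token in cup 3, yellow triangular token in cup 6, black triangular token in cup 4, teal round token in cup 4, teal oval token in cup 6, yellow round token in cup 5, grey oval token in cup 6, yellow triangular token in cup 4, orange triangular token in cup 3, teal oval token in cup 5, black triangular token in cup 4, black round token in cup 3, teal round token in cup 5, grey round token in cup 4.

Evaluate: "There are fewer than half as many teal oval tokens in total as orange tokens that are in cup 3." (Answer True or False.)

False

|teal oval tokens| = 2.
|orange tokens in cup 3| = 4.
The claim requires 2 × 2 = 4 < 4, which does not hold.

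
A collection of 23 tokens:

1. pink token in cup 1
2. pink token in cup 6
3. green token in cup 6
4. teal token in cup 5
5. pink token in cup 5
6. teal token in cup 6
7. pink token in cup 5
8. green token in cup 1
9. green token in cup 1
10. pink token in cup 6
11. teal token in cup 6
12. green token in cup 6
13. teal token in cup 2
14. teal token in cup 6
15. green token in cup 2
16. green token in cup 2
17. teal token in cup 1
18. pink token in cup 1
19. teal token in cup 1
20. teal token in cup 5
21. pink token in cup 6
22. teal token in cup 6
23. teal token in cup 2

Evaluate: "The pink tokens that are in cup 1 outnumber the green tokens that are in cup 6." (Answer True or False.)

pink tokens in cup 1: 2.
green tokens in cup 6: 2.
The claim requires 2 > 2, which does not hold.

False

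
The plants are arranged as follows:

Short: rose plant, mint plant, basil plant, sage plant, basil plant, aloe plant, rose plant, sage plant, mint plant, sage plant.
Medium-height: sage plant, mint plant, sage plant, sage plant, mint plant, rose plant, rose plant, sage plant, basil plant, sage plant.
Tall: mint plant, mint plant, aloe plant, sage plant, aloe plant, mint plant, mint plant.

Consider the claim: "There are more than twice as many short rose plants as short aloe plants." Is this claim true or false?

There are 2 short rose plants.
There is 1 short aloe plant.
The claim requires 2 > 2 × 1 = 2, which does not hold.

False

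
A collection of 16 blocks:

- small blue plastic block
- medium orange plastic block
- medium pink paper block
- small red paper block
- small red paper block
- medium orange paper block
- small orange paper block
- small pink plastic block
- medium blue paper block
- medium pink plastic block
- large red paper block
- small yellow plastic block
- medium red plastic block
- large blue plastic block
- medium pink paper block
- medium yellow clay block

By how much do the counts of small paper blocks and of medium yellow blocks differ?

2

small paper blocks: 3. medium yellow blocks: 1.
|3 − 1| = 3 − 1 = 2.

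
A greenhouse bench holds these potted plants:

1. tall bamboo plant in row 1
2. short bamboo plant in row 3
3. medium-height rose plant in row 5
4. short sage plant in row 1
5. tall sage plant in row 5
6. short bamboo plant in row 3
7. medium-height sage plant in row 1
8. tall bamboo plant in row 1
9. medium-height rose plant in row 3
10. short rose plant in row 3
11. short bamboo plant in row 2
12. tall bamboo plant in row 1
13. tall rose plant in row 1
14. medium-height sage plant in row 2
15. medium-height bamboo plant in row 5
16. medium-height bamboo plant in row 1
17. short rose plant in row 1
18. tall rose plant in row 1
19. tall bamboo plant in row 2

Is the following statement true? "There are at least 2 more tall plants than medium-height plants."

There are 7 tall plants.
There are 6 medium-height plants.
The claim requires 7 − 6 = 1 ≥ 2, which does not hold.

False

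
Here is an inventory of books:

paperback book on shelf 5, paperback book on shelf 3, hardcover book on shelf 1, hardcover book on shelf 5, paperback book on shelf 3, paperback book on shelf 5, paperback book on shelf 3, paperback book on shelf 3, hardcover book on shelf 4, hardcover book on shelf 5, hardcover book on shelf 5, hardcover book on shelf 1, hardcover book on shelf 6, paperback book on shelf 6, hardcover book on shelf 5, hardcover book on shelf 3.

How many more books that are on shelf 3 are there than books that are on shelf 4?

books on shelf 3: 5.
books on shelf 4: 1.
5 − 1 = 4.

4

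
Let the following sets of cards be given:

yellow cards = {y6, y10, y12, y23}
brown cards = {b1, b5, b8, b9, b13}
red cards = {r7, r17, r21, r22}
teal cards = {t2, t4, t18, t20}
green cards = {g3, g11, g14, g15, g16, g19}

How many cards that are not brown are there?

Total cards: 23; with the excluded value: 5; remaining 23 − 5 = 18.

18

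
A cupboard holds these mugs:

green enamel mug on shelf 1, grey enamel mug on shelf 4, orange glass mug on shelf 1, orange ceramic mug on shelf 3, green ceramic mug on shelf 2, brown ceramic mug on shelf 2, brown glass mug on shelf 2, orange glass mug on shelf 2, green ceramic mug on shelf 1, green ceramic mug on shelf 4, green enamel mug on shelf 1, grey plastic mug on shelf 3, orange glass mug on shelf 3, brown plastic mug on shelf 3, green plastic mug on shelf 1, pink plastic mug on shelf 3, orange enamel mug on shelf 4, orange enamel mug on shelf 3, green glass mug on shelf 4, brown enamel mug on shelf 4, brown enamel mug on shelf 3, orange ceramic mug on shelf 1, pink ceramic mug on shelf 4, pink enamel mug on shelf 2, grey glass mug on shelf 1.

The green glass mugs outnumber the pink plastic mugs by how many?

0

green glass mugs: 1.
pink plastic mugs: 1.
1 − 1 = 0.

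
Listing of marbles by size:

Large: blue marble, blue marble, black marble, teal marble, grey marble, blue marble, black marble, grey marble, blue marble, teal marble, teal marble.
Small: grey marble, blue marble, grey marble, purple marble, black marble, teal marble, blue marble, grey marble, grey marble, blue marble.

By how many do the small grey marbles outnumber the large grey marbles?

2

small grey marbles: 4.
large grey marbles: 2.
4 − 2 = 2.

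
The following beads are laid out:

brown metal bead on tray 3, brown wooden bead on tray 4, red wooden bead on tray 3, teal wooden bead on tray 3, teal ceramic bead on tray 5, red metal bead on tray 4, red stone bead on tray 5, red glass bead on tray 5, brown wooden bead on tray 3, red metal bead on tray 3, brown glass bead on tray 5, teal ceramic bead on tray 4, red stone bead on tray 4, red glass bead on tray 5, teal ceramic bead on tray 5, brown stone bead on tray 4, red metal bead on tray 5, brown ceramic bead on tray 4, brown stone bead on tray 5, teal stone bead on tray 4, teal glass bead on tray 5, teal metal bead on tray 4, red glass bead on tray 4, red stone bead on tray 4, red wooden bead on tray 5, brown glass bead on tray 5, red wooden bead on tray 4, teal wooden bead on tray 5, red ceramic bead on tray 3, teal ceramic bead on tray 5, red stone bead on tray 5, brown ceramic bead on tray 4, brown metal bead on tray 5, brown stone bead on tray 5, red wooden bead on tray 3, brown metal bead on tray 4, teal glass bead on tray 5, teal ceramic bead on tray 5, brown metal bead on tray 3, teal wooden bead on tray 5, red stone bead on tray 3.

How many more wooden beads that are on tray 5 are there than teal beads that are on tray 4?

0

wooden beads on tray 5: 3.
teal beads on tray 4: 3.
3 − 3 = 0.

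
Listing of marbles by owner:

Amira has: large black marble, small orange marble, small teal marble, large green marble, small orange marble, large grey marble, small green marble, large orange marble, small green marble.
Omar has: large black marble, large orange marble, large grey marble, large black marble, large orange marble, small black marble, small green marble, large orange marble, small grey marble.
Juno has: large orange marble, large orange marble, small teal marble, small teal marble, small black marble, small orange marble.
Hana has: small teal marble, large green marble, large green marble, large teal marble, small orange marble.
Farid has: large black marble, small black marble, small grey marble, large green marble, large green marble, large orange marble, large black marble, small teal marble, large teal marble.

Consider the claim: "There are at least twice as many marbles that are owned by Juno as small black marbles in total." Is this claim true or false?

True

Count of marbles owned by Juno: 6.
There are 3 small black marbles.
The claim requires 6 ≥ 2 × 3 = 6, which holds.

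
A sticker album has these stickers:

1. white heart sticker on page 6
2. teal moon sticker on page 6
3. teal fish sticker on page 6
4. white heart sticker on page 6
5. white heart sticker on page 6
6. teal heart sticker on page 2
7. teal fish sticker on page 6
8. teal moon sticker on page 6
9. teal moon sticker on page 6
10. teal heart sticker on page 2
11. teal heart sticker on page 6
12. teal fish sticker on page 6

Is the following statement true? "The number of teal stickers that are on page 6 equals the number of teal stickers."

False

|teal stickers on page 6| = 7.
|teal stickers| = 9.
The claim requires 7 = 9, which does not hold.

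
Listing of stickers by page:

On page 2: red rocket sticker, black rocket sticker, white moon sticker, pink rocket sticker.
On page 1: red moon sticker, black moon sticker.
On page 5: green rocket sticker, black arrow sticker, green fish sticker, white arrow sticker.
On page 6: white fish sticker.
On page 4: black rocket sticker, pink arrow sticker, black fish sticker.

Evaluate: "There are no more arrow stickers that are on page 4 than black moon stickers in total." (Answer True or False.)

True

|arrow stickers on page 4| = 1.
|black moon stickers| = 1.
The claim requires 1 ≤ 1, which holds.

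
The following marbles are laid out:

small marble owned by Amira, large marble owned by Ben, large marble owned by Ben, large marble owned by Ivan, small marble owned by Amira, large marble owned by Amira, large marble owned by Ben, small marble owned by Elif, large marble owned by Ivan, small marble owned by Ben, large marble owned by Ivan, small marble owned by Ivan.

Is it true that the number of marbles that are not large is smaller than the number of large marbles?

True

marbles that are not large: 5.
large marbles: 7.
The claim requires 5 < 7, which holds.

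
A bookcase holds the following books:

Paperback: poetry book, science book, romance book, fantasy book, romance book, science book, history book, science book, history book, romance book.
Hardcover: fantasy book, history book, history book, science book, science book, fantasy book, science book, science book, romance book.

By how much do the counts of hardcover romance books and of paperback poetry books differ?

hardcover romance books: 1. paperback poetry books: 1.
|1 − 1| = 1 − 1 = 0.

0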